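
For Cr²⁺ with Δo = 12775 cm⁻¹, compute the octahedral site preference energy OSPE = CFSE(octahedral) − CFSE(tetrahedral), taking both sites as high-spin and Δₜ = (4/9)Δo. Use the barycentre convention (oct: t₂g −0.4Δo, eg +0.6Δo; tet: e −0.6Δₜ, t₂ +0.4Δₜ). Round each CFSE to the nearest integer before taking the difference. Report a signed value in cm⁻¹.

-5394

Cr is in group 6, so Cr²⁺ is d⁴ (6 − 2 = 4).
Octahedral (high-spin): t2g^3 e_g^1, CFSE = 3(−0.4) + 1(+0.6) = -0.6Δo = -0.6 × 12775 = -7665 cm⁻¹.
Tetrahedral e^2 t2^2 gives -0.4Δₜ = -0.4 × (4/9) × 12775 = -2271 cm⁻¹.
OSPE = -7665 − (-2271) = -5394 cm⁻¹.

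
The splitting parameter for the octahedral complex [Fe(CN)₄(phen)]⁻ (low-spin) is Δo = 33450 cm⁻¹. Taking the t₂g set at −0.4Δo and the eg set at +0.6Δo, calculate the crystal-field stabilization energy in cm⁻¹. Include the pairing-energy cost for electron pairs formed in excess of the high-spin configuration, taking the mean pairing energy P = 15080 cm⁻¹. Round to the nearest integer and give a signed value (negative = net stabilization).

-36740

Ligand charges: 4×(-1) from CN⁻ and 1×(+0) from phen sum to -4; with overall charge -1, Fe is +3.
Fe sits in group 8; removing 3 electrons leaves Fe³⁺ with 8 − 3 = 5 d electrons.
Configuration: t₂g⁵ eg⁰.
Orbital CFSE = 5(-0.4) + 0(0.6) = -2.0Δo = -2.0 × 33450 = -66900 cm⁻¹.
Relative to high-spin t₂g³ eg² (0 paired), the low-spin configuration has 2 additional pairs, contributing +2 × 15080 = +30160 cm⁻¹.
Overall CFSE = -66900 + 30160 = -36740 cm⁻¹.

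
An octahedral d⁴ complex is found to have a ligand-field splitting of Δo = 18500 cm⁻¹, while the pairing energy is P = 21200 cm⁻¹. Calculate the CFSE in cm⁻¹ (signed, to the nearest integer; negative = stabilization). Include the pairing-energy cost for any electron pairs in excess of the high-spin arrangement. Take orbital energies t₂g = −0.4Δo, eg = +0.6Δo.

-11100

With Δo < P the complex is high-spin.
Configuration: t₂g³ eg¹.
Orbital CFSE = -0.6Δo = -0.6 × 18500 = -11100 cm⁻¹.
High-spin has no excess pairs, so no pairing correction applies.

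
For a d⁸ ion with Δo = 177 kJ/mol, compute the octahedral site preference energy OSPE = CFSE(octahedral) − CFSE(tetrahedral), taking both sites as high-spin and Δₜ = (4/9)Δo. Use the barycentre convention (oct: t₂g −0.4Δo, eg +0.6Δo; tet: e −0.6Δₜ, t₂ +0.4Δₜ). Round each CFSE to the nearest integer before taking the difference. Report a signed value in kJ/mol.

-149

In an octahedral site d⁸ (HS) is t2g^6 e_g^2, giving CFSE(oct) = -1.2Δo = -212 kJ/mol.
In a tetrahedral site the filling is e^4 t2^4: CFSE(tet) = -0.8Δₜ = -0.8 × (4/9)(177) = -63 kJ/mol.
OSPE = CFSE(oct) − CFSE(tet) = -212 − (-63) = -149 kJ/mol.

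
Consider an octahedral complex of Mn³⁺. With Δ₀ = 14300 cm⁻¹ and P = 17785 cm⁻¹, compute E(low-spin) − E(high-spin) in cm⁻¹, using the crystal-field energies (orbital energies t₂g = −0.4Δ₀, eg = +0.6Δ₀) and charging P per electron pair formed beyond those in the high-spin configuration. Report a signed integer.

3485

Group 7 minus oxidation state +3 gives a d⁴ configuration for Mn³⁺.
High-spin d⁴ fills as t₂g³ eg¹ with CFSE 3(−0.4) + 1(+0.6) = -0.6Δ₀ = -8580 cm⁻¹.
For low-spin the configuration is t₂g⁴ eg⁰: orbital energy -1.6 × 14300 = -22880 cm⁻¹, and 1 additional pair relative to high-spin adds 17785 cm⁻¹, giving -5095 cm⁻¹.
The difference is -5095 − (-8580) = 3485 cm⁻¹, so high-spin lies lower.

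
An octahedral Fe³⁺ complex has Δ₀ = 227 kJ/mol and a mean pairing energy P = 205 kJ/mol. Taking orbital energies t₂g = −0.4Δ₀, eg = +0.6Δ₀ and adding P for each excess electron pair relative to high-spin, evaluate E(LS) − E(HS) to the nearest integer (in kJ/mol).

Fe is in group 8, so Fe³⁺ is d⁵ (8 − 3 = 5).
In the high-spin limit (t₂g³ eg²) the orbital term is 0.0Δ₀ = 0 kJ/mol, with no excess pairing.
Low-spin t₂g⁵ eg⁰ gives -2.0Δ₀ = -454 kJ/mol, but forming 2 extra pairs costs 2P = 410 kJ/mol, so E(LS) = -454 + 410 = -44 kJ/mol.
Thus E(LS) − E(HS) = -44 kJ/mol.

-44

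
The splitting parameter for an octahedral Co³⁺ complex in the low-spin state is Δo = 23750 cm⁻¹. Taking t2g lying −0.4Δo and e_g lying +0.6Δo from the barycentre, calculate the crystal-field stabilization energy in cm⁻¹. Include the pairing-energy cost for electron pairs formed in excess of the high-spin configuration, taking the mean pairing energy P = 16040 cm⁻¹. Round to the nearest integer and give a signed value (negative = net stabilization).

Co³⁺: group 9, so d-count = 9 − 3 = 6.
Configuration: t2g^6 e_g^0.
The orbital stabilization is -2.4Δo = -2.4 × 23750 = -57000 cm⁻¹.
Relative to high-spin t2g^4 e_g^2 (1 paired), the low-spin configuration has 2 additional pairs, contributing +2 × 16040 = +32080 cm⁻¹.
Overall CFSE = -57000 + 32080 = -24920 cm⁻¹.

-24920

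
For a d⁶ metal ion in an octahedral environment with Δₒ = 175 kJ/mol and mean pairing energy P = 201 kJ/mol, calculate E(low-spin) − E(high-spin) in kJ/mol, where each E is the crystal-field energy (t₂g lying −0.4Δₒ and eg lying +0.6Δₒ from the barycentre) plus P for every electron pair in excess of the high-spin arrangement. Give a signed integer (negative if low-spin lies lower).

High-spin: t₂g⁴ eg², CFSE = -0.4Δₒ = -70 kJ/mol.
Low-spin: t₂g⁶ eg⁰, orbital CFSE = -2.4Δₒ = -420 kJ/mol; plus 2 excess pairs × P = +402 kJ/mol; total -18 kJ/mol.
The difference is -18 − (-70) = 52 kJ/mol, so high-spin lies lower.

52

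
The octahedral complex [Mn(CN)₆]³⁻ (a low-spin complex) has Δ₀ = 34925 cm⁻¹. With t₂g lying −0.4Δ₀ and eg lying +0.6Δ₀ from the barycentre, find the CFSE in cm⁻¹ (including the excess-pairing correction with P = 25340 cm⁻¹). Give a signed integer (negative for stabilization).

Each CN⁻ contributes -1; 6 × (-1) = -6. With overall charge -3, Mn is in the +3 oxidation state.
Group 7 minus oxidation state +3 gives a d⁴ configuration for Mn³⁺.
The d⁴ electrons fill as t₂g⁴ eg⁰.
The orbital stabilization is -1.6Δ₀ = -1.6 × 34925 = -55880 cm⁻¹.
High-spin d⁴ would be t₂g³ eg¹ with 0 pairs; low-spin has 1, so 1 excess pair costs +1P = +25340 cm⁻¹.
Overall CFSE = -55880 + 25340 = -30540 cm⁻¹.

-30540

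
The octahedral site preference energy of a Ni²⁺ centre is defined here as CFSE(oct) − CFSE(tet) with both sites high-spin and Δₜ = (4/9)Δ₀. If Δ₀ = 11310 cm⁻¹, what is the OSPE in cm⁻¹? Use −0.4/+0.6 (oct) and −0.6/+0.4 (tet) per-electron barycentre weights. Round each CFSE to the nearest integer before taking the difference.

-9551

Group 10 minus oxidation state +2 gives a d⁸ configuration for Ni²⁺.
Octahedral high-spin t₂g⁶ eg²: CFSE = -1.2 × 11310 = -13572 cm⁻¹.
Tetrahedral: e⁴ t₂⁴, CFSE = 4(−0.6) + 4(+0.4) = -0.8Δₜ = -0.8 × (4/9) × 11310 = -4021 cm⁻¹.
OSPE = -13572 − (-4021) = -9551 cm⁻¹.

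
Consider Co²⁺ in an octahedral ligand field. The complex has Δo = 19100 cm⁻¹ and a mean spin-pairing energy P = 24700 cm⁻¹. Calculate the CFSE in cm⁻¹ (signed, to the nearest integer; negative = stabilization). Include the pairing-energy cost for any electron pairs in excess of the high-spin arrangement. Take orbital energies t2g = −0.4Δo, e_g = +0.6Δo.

Co sits in group 9; removing 2 electrons leaves Co²⁺ with 9 − 2 = 7 d electrons.
Δo < P, so pairing is avoided: the ground state is high-spin.
Filling d⁷ accordingly: t2g^5 e_g^2.
Orbital CFSE = -0.8Δo = -0.8 × 19100 = -15280 cm⁻¹.
High-spin has no excess pairs, so no pairing correction applies.

-15280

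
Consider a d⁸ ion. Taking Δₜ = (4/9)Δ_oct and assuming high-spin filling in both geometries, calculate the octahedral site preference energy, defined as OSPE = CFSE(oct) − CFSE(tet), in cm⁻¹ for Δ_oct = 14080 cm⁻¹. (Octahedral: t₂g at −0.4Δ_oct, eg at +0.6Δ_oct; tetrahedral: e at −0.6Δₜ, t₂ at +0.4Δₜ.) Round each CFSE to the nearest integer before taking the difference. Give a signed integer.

Octahedral (high-spin): t2g^6 e_g^2, CFSE = 6(−0.4) + 2(+0.6) = -1.2Δ_oct = -1.2 × 14080 = -16896 cm⁻¹.
Tetrahedral: e^4 t2^4, CFSE = 4(−0.6) + 4(+0.4) = -0.8Δₜ = -0.8 × (4/9) × 14080 = -5006 cm⁻¹.
OSPE = -16896 − (-5006) = -11890 cm⁻¹.

-11890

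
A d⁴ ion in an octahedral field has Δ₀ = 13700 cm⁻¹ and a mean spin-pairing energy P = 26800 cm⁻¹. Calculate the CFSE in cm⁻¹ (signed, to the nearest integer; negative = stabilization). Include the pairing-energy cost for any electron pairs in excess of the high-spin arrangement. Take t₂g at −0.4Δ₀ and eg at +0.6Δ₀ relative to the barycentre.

Since Δ₀ = 13700 cm⁻¹ < P = 26800 cm⁻¹, the complex adopts the high-spin configuration.
That gives t₂g³ eg¹.
Orbital CFSE = -0.6Δ₀ = -0.6 × 13700 = -8220 cm⁻¹.
High-spin has no excess pairs, so no pairing correction applies.

-8220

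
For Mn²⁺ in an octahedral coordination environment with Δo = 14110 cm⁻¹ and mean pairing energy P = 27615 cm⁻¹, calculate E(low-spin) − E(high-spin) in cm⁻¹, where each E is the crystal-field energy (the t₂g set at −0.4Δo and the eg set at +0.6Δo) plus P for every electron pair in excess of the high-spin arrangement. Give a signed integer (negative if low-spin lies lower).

27010

Mn²⁺: group 7, so d-count = 7 − 2 = 5.
High-spin: t₂g³ eg², CFSE = 0.0Δo = 0 cm⁻¹.
Low-spin t₂g⁵ eg⁰ gives -2.0Δo = -28220 cm⁻¹, but forming 2 extra pairs costs 2P = 55230 cm⁻¹, so E(LS) = -28220 + 55230 = 27010 cm⁻¹.
E(LS) − E(HS) = 27010 − (0) = 27010 cm⁻¹.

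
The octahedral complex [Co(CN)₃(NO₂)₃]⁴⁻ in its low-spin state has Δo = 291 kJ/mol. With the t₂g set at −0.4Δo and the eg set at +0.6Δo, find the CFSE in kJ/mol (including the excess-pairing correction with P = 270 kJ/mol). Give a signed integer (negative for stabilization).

Ligand charges: 3×(-1) from CN⁻ and 3×(-1) from NO₂⁻ sum to -6; with overall charge -4, Co is +2.
Group 9 minus oxidation state +2 gives a d⁷ configuration for Co²⁺.
The d⁷ electrons fill as t₂g⁶ eg¹.
The orbital stabilization is -1.8Δo = -1.8 × 291 = -524 kJ/mol.
Relative to high-spin t₂g⁵ eg² (2 paired), the low-spin configuration has 1 additional pair, contributing +1 × 270 = +270 kJ/mol.
Combining: -524 + 270 = -254 kJ/mol.

-254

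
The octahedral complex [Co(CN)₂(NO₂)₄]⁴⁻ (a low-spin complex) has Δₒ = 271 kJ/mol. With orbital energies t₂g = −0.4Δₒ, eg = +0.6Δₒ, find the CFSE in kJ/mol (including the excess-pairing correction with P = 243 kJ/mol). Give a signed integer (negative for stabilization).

-245

Ligand charges: 2×(-1) from CN⁻ and 4×(-1) from NO₂⁻ sum to -6; with overall charge -4, Co is +2.
Co²⁺: group 9, so d-count = 9 − 2 = 7.
The d⁷ electrons fill as t₂g⁶ eg¹.
CFSE(orbital) = 6×(-0.4Δₒ) + 1×(0.6Δₒ) = -1.8Δₒ; with Δₒ = 271 kJ/mol that is -488 kJ/mol.
Pairing penalty: 3 pairs vs 2 in the high-spin reference → 1 extra × P = 243 kJ/mol.
Net CFSE = -488 + 243 = -245 kJ/mol.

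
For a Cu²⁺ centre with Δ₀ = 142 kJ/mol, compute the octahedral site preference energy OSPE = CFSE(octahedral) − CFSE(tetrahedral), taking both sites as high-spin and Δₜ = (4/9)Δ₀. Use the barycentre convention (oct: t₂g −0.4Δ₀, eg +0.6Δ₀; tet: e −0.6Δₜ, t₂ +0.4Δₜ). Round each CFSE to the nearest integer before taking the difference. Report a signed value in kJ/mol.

-60

Cu sits in group 11; removing 2 electrons leaves Cu²⁺ with 11 − 2 = 9 d electrons.
Octahedral high-spin t₂g⁶ eg³: CFSE = -0.6 × 142 = -85 kJ/mol.
In a tetrahedral site the filling is e⁴ t₂⁵: CFSE(tet) = -0.4Δₜ = -0.4 × (4/9)(142) = -25 kJ/mol.
OSPE = -85 − (-25) = -60 kJ/mol.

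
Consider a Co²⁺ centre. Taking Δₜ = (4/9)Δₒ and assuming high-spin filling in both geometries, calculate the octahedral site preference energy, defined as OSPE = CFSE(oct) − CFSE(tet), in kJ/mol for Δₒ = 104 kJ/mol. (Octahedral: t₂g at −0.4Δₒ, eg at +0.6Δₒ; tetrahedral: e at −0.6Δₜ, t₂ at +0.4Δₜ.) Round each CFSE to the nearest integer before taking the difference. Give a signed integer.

-28

Group 9 minus oxidation state +2 gives a d⁷ configuration for Co²⁺.
Octahedral (high-spin): t2g^5 e_g^2, CFSE = 5(−0.4) + 2(+0.6) = -0.8Δₒ = -0.8 × 104 = -83 kJ/mol.
In a tetrahedral site the filling is e^4 t2^3: CFSE(tet) = -1.2Δₜ = -1.2 × (4/9)(104) = -55 kJ/mol.
Subtracting, OSPE = -83 − (-55) = -28 kJ/mol.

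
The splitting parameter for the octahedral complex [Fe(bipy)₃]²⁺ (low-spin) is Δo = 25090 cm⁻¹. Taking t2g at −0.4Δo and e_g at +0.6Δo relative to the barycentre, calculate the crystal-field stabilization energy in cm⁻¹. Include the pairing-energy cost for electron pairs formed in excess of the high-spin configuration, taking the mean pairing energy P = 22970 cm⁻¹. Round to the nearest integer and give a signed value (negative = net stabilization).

bipy is neutral, so the +2 overall charge sits on Fe: oxidation state +2.
Fe²⁺: group 8, so d-count = 8 − 2 = 6.
Configuration: t2g^6 e_g^0.
The orbital stabilization is -2.4Δo = -2.4 × 25090 = -60216 cm⁻¹.
Relative to high-spin t2g^4 e_g^2 (1 paired), the low-spin configuration has 2 additional pairs, contributing +2 × 22970 = +45940 cm⁻¹.
Combining: -60216 + 45940 = -14276 cm⁻¹.

-14276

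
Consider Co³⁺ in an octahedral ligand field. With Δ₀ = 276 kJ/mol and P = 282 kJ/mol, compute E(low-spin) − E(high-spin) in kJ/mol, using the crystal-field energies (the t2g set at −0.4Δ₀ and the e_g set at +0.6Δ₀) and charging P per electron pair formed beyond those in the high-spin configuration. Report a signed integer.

Co is in group 9, so Co³⁺ is d⁶ (9 − 3 = 6).
High-spin d⁶ fills as t2g^4 e_g^2 with CFSE 4(−0.4) + 2(+0.6) = -0.4Δ₀ = -110 kJ/mol.
Low-spin t2g^6 e_g^0 gives -2.4Δ₀ = -662 kJ/mol, but forming 2 extra pairs costs 2P = 564 kJ/mol, so E(LS) = -662 + 564 = -98 kJ/mol.
Thus E(LS) − E(HS) = 12 kJ/mol.

12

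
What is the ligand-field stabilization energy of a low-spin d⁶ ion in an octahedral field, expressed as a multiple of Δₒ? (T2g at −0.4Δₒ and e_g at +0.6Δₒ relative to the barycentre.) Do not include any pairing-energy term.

-2.4 Δₒ

Configuration: t2g^6 e_g^0.
CFSE = 6(-0.4Δₒ) + 0(0.6Δₒ) = -2.4Δₒ + 0.0Δₒ = -2.4Δₒ.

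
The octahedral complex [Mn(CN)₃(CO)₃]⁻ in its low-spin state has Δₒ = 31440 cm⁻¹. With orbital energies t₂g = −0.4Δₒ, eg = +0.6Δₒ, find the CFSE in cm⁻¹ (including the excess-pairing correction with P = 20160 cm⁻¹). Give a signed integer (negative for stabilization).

-22560

Ligand charges: 3×(-1) from CN⁻ and 3×(+0) from CO sum to -3; with overall charge -1, Mn is +2.
Mn²⁺: group 7, so d-count = 7 − 2 = 5.
Electron filling gives t₂g⁵ eg⁰.
The orbital stabilization is -2.0Δₒ = -2.0 × 31440 = -62880 cm⁻¹.
Pairing penalty: 2 pairs vs 0 in the high-spin reference → 2 extra × P = 40320 cm⁻¹.
Overall CFSE = -62880 + 40320 = -22560 cm⁻¹.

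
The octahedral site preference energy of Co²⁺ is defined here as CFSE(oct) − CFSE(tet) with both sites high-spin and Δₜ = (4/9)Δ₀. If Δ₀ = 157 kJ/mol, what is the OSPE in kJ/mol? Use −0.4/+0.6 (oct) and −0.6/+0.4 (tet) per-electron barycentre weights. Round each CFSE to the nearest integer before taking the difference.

Co sits in group 9; removing 2 electrons leaves Co²⁺ with 9 − 2 = 7 d electrons.
Octahedral high-spin t₂g⁵ eg²: CFSE = -0.8 × 157 = -126 kJ/mol.
Tetrahedral e⁴ t₂³ gives -1.2Δₜ = -1.2 × (4/9) × 157 = -84 kJ/mol.
Subtracting, OSPE = -126 − (-84) = -42 kJ/mol.

-42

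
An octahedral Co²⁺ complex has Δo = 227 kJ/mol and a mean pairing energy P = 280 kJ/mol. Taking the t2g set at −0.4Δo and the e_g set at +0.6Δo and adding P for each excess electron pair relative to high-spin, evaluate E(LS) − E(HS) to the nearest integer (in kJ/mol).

Co sits in group 9; removing 2 electrons leaves Co²⁺ with 9 − 2 = 7 d electrons.
High-spin: t2g^5 e_g^2, CFSE = -0.8Δo = -182 kJ/mol.
Low-spin t2g^6 e_g^1 gives -1.8Δo = -409 kJ/mol, but forming 1 extra pair costs 1P = 280 kJ/mol, so E(LS) = -409 + 280 = -129 kJ/mol.
Thus E(LS) − E(HS) = 53 kJ/mol.

53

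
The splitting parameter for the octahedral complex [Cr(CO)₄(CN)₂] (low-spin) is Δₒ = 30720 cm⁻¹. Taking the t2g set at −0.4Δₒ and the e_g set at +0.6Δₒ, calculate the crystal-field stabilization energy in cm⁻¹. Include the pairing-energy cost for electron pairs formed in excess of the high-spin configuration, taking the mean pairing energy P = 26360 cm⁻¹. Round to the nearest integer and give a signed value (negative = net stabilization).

-22792

Ligand charges: 4×(+0) from CO and 2×(-1) from CN⁻ sum to -2; with overall charge +0, Cr is +2.
Cr²⁺: group 6, so d-count = 6 − 2 = 4.
Electron filling gives t2g^4 e_g^0.
The orbital stabilization is -1.6Δₒ = -1.6 × 30720 = -49152 cm⁻¹.
Relative to high-spin t2g^3 e_g^1 (0 paired), the low-spin configuration has 1 additional pair, contributing +1 × 26360 = +26360 cm⁻¹.
Net CFSE = -49152 + 26360 = -22792 cm⁻¹.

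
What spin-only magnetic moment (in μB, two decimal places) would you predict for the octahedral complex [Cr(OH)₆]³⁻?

3.87 μB

Each OH⁻ contributes -1; 6 × (-1) = -6. With overall charge -3, Cr is in the +3 oxidation state.
Cr sits in group 6; removing 3 electrons leaves Cr³⁺ with 6 − 3 = 3 d electrons.
For octahedral d³ the high- and low-spin configurations coincide.
Configuration: t₂g³ eg⁰ → 3 unpaired electrons.
μ(spin-only) = √[3(3+2)] = √15 ≈ 3.87 μB.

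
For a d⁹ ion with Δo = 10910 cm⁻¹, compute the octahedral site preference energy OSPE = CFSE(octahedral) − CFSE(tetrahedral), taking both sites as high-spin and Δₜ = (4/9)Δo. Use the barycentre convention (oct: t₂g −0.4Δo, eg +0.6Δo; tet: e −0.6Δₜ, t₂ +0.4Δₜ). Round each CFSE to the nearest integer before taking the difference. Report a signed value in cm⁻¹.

-4606

Octahedral high-spin t₂g⁶ eg³: CFSE = -0.6 × 10910 = -6546 cm⁻¹.
Tetrahedral e⁴ t₂⁵ gives -0.4Δₜ = -0.4 × (4/9) × 10910 = -1940 cm⁻¹.
OSPE = -6546 − (-1940) = -4606 cm⁻¹.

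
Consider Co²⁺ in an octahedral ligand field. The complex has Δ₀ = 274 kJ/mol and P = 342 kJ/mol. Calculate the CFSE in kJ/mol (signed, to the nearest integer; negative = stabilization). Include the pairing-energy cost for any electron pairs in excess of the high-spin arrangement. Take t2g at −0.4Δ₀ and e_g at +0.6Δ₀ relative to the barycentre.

-219

Co²⁺: group 9, so d-count = 9 − 2 = 7.
Δ₀ < P, so pairing is avoided: the ground state is high-spin.
Configuration: t2g^5 e_g^2.
Orbital CFSE = -0.8Δ₀ = -0.8 × 274 = -219 kJ/mol.
High-spin has no excess pairs, so no pairing correction applies.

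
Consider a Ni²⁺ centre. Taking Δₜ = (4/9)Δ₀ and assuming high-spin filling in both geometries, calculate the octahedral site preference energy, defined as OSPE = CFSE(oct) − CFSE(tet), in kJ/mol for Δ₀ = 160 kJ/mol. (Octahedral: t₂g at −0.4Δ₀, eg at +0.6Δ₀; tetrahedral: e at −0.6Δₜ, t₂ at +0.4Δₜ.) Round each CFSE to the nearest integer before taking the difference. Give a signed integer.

-135

Ni sits in group 10; removing 2 electrons leaves Ni²⁺ with 10 − 2 = 8 d electrons.
Octahedral (high-spin): t₂g⁶ eg², CFSE = 6(−0.4) + 2(+0.6) = -1.2Δ₀ = -1.2 × 160 = -192 kJ/mol.
Tetrahedral e⁴ t₂⁴ gives -0.8Δₜ = -0.8 × (4/9) × 160 = -57 kJ/mol.
OSPE = CFSE(oct) − CFSE(tet) = -192 − (-57) = -135 kJ/mol.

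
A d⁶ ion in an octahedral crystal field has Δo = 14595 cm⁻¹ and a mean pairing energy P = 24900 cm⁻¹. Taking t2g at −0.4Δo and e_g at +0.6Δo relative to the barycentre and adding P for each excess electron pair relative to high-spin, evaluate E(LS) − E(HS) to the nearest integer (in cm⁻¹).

20610

High-spin: t2g^4 e_g^2, CFSE = -0.4Δo = -5838 cm⁻¹.
For low-spin the configuration is t2g^6 e_g^0: orbital energy -2.4 × 14595 = -35028 cm⁻¹, and 2 additional pairs relative to high-spin add 49800 cm⁻¹, giving 14772 cm⁻¹.
Thus E(LS) − E(HS) = 20610 cm⁻¹.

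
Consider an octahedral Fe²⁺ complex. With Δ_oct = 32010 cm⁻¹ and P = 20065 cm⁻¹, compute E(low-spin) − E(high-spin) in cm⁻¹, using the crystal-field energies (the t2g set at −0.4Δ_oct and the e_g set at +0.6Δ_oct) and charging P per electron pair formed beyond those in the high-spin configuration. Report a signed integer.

-23890

Fe sits in group 8; removing 2 electrons leaves Fe²⁺ with 8 − 2 = 6 d electrons.
High-spin d⁶ fills as t2g^4 e_g^2 with CFSE 4(−0.4) + 2(+0.6) = -0.4Δ_oct = -12804 cm⁻¹.
For low-spin the configuration is t2g^6 e_g^0: orbital energy -2.4 × 32010 = -76824 cm⁻¹, and 2 additional pairs relative to high-spin add 40130 cm⁻¹, giving -36694 cm⁻¹.
The difference is -36694 − (-12804) = -23890 cm⁻¹, so low-spin lies lower.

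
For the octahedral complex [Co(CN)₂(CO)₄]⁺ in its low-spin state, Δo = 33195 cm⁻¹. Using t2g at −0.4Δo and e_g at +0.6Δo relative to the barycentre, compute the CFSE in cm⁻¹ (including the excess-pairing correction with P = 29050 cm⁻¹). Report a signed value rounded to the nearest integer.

Ligand charges: 2×(-1) from CN⁻ and 4×(+0) from CO sum to -2; with overall charge +1, Co is +3.
Co³⁺: group 9, so d-count = 9 − 3 = 6.
Configuration: t2g^6 e_g^0.
Orbital CFSE = 6(-0.4) + 0(0.6) = -2.4Δo = -2.4 × 33195 = -79668 cm⁻¹.
Pairing penalty: 3 pairs vs 1 in the high-spin reference → 2 extra × P = 58100 cm⁻¹.
Combining: -79668 + 58100 = -21568 cm⁻¹.

-21568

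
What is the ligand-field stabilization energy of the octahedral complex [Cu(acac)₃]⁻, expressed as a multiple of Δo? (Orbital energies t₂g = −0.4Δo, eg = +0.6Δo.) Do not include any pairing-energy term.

-0.6 Δo

Each acac⁻ contributes -1; 3 × (-1) = -3. With overall charge -1, Cu is in the +2 oxidation state.
Cu is in group 11, so Cu²⁺ is d⁹ (11 − 2 = 9).
Configuration: t₂g⁶ eg³.
CFSE = 6(-0.4Δo) + 3(0.6Δo) = -2.4Δo + 1.8Δo = -0.6Δo.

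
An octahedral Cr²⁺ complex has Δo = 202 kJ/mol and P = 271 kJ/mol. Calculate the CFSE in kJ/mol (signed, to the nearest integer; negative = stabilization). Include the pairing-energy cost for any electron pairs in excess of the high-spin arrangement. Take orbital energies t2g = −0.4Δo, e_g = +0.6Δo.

Cr is in group 6, so Cr²⁺ is d⁴ (6 − 2 = 4).
Δo < P, so pairing is avoided: the ground state is high-spin.
Configuration: t2g^3 e_g^1.
Orbital CFSE = -0.6Δo = -0.6 × 202 = -121 kJ/mol.
High-spin has no excess pairs, so no pairing correction applies.

-121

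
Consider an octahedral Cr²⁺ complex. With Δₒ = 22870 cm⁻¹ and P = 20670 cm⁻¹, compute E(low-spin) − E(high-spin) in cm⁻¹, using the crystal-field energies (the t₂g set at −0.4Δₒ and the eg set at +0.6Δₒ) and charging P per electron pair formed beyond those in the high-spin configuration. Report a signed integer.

-2200

Group 6 minus oxidation state +2 gives a d⁴ configuration for Cr²⁺.
High-spin d⁴ fills as t₂g³ eg¹ with CFSE 3(−0.4) + 1(+0.6) = -0.6Δₒ = -13722 cm⁻¹.
Low-spin: t₂g⁴ eg⁰, orbital CFSE = -1.6Δₒ = -36592 cm⁻¹; plus 1 excess pair × P = +20670 cm⁻¹; total -15922 cm⁻¹.
Thus E(LS) − E(HS) = -2200 cm⁻¹.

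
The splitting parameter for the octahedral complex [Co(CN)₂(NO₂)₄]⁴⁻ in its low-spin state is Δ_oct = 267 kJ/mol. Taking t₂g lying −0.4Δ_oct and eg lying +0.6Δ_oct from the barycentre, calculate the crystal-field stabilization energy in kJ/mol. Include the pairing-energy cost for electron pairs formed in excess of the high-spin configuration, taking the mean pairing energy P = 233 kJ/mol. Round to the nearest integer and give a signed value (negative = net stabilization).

-248

Ligand charges: 2×(-1) from CN⁻ and 4×(-1) from NO₂⁻ sum to -6; with overall charge -4, Co is +2.
Co is in group 9, so Co²⁺ is d⁷ (9 − 2 = 7).
Electron filling gives t₂g⁶ eg¹.
The orbital stabilization is -1.8Δ_oct = -1.8 × 267 = -481 kJ/mol.
Relative to high-spin t₂g⁵ eg² (2 paired), the low-spin configuration has 1 additional pair, contributing +1 × 233 = +233 kJ/mol.
Overall CFSE = -481 + 233 = -248 kJ/mol.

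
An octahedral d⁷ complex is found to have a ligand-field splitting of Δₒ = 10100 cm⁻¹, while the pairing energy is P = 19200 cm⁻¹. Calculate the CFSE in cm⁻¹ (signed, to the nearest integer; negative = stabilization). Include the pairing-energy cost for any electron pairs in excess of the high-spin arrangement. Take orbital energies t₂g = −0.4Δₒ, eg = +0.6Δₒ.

-8080

Since Δₒ = 10100 cm⁻¹ < P = 19200 cm⁻¹, the complex adopts the high-spin configuration.
Filling d⁷ accordingly: t₂g⁵ eg².
Orbital CFSE = -0.8Δₒ = -0.8 × 10100 = -8080 cm⁻¹.
High-spin has no excess pairs, so no pairing correction applies.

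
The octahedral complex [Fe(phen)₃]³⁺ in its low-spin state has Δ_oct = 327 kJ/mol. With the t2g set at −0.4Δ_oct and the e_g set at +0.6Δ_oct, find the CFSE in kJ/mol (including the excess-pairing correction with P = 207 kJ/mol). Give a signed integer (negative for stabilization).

-240

phen is neutral, so the +3 overall charge sits on Fe: oxidation state +3.
Group 8 minus oxidation state +3 gives a d⁵ configuration for Fe³⁺.
The d⁵ electrons fill as t2g^5 e_g^0.
CFSE(orbital) = 5×(-0.4Δ_oct) + 0×(0.6Δ_oct) = -2.0Δ_oct; with Δ_oct = 327 kJ/mol that is -654 kJ/mol.
Relative to high-spin t2g^3 e_g^2 (0 paired), the low-spin configuration has 2 additional pairs, contributing +2 × 207 = +414 kJ/mol.
Combining: -654 + 414 = -240 kJ/mol.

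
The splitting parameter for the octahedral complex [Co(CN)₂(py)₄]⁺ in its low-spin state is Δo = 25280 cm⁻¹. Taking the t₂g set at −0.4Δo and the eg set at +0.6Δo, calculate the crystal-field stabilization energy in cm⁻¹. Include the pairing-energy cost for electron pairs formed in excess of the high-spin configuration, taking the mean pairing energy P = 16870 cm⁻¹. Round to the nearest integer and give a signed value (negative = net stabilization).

-26932

Ligand charges: 2×(-1) from CN⁻ and 4×(+0) from py sum to -2; with overall charge +1, Co is +3.
Co is in group 9, so Co³⁺ is d⁶ (9 − 3 = 6).
Configuration: t₂g⁶ eg⁰.
The orbital stabilization is -2.4Δo = -2.4 × 25280 = -60672 cm⁻¹.
Relative to high-spin t₂g⁴ eg² (1 paired), the low-spin configuration has 2 additional pairs, contributing +2 × 16870 = +33740 cm⁻¹.
Net CFSE = -60672 + 33740 = -26932 cm⁻¹.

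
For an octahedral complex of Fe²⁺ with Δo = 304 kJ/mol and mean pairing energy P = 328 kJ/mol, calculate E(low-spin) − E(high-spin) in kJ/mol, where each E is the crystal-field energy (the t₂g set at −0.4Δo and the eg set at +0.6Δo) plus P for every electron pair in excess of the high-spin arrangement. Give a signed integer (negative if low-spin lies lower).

Fe sits in group 8; removing 2 electrons leaves Fe²⁺ with 8 − 2 = 6 d electrons.
High-spin: t₂g⁴ eg², CFSE = -0.4Δo = -122 kJ/mol.
Low-spin: t₂g⁶ eg⁰, orbital CFSE = -2.4Δo = -730 kJ/mol; plus 2 excess pairs × P = +656 kJ/mol; total -74 kJ/mol.
Thus E(LS) − E(HS) = 48 kJ/mol.

48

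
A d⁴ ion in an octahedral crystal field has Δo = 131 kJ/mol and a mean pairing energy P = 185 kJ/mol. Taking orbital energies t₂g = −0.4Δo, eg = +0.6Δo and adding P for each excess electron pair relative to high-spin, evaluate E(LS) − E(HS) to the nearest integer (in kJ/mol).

54

High-spin: t₂g³ eg¹, CFSE = -0.6Δo = -79 kJ/mol.
Low-spin: t₂g⁴ eg⁰, orbital CFSE = -1.6Δo = -210 kJ/mol; plus 1 excess pair × P = +185 kJ/mol; total -25 kJ/mol.
E(LS) − E(HS) = -25 − (-79) = 54 kJ/mol.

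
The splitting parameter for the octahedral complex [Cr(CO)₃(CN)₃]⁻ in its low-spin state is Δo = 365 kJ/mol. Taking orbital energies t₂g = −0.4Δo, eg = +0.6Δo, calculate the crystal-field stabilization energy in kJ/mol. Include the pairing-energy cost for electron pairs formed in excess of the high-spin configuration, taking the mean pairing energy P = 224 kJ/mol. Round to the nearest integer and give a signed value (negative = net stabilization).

Ligand charges: 3×(+0) from CO and 3×(-1) from CN⁻ sum to -3; with overall charge -1, Cr is +2.
Group 6 minus oxidation state +2 gives a d⁴ configuration for Cr²⁺.
Configuration: t₂g⁴ eg⁰.
Orbital CFSE = 4(-0.4) + 0(0.6) = -1.6Δo = -1.6 × 365 = -584 kJ/mol.
High-spin d⁴ would be t₂g³ eg¹ with 0 pairs; low-spin has 1, so 1 excess pair costs +1P = +224 kJ/mol.
Overall CFSE = -584 + 224 = -360 kJ/mol.

-360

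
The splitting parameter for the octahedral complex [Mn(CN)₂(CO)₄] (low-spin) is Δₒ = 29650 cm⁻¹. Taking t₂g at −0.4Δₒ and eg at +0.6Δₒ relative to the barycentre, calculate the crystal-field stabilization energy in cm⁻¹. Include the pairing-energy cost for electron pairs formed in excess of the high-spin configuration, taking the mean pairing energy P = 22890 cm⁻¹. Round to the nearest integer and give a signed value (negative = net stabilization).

-13520

Ligand charges: 2×(-1) from CN⁻ and 4×(+0) from CO sum to -2; with overall charge +0, Mn is +2.
Mn²⁺: group 7, so d-count = 7 − 2 = 5.
Electron filling gives t₂g⁵ eg⁰.
The orbital stabilization is -2.0Δₒ = -2.0 × 29650 = -59300 cm⁻¹.
High-spin d⁵ would be t₂g³ eg² with 0 pairs; low-spin has 2, so 2 excess pairs cost +2P = +45780 cm⁻¹.
Combining: -59300 + 45780 = -13520 cm⁻¹.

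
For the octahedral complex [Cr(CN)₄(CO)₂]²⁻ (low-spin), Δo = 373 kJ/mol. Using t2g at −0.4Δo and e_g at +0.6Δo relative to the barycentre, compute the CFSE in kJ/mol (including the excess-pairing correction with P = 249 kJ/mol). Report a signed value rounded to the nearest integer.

Ligand charges: 4×(-1) from CN⁻ and 2×(+0) from CO sum to -4; with overall charge -2, Cr is +2.
Cr²⁺: group 6, so d-count = 6 − 2 = 4.
The d⁴ electrons fill as t2g^4 e_g^0.
CFSE(orbital) = 4×(-0.4Δo) + 0×(0.6Δo) = -1.6Δo; with Δo = 373 kJ/mol that is -597 kJ/mol.
Relative to high-spin t2g^3 e_g^1 (0 paired), the low-spin configuration has 1 additional pair, contributing +1 × 249 = +249 kJ/mol.
Net CFSE = -597 + 249 = -348 kJ/mol.

-348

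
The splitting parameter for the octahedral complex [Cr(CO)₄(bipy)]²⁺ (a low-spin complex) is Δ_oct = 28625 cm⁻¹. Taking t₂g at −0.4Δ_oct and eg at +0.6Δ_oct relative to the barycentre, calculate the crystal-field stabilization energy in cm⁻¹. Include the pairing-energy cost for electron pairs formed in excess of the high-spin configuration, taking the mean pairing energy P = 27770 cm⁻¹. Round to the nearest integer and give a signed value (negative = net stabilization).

-18030

Ligand charges: 4×(+0) from CO and 1×(+0) from bipy sum to +0; with overall charge +2, Cr is +2.
Group 6 minus oxidation state +2 gives a d⁴ configuration for Cr²⁺.
The d⁴ electrons fill as t₂g⁴ eg⁰.
The orbital stabilization is -1.6Δ_oct = -1.6 × 28625 = -45800 cm⁻¹.
High-spin d⁴ would be t₂g³ eg¹ with 0 pairs; low-spin has 1, so 1 excess pair costs +1P = +27770 cm⁻¹.
Overall CFSE = -45800 + 27770 = -18030 cm⁻¹.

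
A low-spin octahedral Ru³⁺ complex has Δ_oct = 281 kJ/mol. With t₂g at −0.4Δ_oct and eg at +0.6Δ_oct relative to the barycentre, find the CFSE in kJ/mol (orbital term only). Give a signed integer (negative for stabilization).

-562

Group 8 minus oxidation state +3 gives a d⁵ configuration for Ru³⁺.
The d⁵ electrons fill as t₂g⁵ eg⁰.
The orbital stabilization is -2.0Δ_oct = -2.0 × 281 = -562 kJ/mol.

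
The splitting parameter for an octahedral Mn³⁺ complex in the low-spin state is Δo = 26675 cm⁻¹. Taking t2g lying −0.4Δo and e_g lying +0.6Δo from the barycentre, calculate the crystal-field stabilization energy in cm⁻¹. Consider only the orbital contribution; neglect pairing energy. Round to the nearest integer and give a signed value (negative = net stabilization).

-42680

Group 7 minus oxidation state +3 gives a d⁴ configuration for Mn³⁺.
Electron filling gives t2g^4 e_g^0.
The orbital stabilization is -1.6Δo = -1.6 × 26675 = -42680 cm⁻¹.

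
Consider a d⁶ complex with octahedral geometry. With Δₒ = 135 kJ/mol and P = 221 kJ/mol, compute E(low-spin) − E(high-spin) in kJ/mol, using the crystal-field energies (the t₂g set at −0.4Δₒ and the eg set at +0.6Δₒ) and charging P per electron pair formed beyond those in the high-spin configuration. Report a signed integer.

High-spin d⁶ fills as t₂g⁴ eg² with CFSE 4(−0.4) + 2(+0.6) = -0.4Δₒ = -54 kJ/mol.
Low-spin t₂g⁶ eg⁰ gives -2.4Δₒ = -324 kJ/mol, but forming 2 extra pairs costs 2P = 442 kJ/mol, so E(LS) = -324 + 442 = 118 kJ/mol.
E(LS) − E(HS) = 118 − (-54) = 172 kJ/mol.

172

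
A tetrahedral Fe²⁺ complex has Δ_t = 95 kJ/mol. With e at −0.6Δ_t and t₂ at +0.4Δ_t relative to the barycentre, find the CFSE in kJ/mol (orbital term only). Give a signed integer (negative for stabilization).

Fe is in group 8, so Fe²⁺ is d⁶ (8 − 2 = 6).
Tetrahedral fields are weak (Δₜ ≈ 4/9 Δₒ), so electrons fill high-spin.
The d⁶ electrons fill as e³ t₂³.
The orbital stabilization is -0.6Δ_t = -0.6 × 95 = -57 kJ/mol.

-57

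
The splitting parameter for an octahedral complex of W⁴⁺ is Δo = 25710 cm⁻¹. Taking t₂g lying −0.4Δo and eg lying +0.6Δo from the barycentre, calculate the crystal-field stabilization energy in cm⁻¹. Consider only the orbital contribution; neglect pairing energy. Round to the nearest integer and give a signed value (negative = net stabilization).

W⁴⁺: group 6, so d-count = 6 − 4 = 2.
Electron filling gives t₂g² eg⁰.
The orbital stabilization is -0.8Δo = -0.8 × 25710 = -20568 cm⁻¹.

-20568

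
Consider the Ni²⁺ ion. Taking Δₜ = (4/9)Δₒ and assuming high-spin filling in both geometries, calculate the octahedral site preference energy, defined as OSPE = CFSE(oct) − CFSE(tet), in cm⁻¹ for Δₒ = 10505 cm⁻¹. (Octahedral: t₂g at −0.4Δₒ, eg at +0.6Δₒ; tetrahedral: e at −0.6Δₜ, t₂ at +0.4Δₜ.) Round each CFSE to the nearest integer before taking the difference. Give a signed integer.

-8871

Ni sits in group 10; removing 2 electrons leaves Ni²⁺ with 10 − 2 = 8 d electrons.
Octahedral high-spin t₂g⁶ eg²: CFSE = -1.2 × 10505 = -12606 cm⁻¹.
Tetrahedral: e⁴ t₂⁴, CFSE = 4(−0.6) + 4(+0.4) = -0.8Δₜ = -0.8 × (4/9) × 10505 = -3735 cm⁻¹.
Subtracting, OSPE = -12606 − (-3735) = -8871 cm⁻¹.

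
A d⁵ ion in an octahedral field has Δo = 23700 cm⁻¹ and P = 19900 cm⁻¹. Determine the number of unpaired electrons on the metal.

1

Here Δo > P (23700 > 19900), so the low-spin state is favoured.
Configuration: t₂g⁵ eg⁰.
Unpaired electrons: 1.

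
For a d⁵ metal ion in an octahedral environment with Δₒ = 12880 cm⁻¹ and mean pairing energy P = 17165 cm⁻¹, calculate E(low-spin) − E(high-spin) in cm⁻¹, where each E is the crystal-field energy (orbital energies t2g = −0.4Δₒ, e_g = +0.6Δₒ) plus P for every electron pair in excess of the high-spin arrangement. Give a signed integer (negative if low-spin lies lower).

8570

In the high-spin limit (t2g^3 e_g^2) the orbital term is 0.0Δₒ = 0 cm⁻¹, with no excess pairing.
For low-spin the configuration is t2g^5 e_g^0: orbital energy -2.0 × 12880 = -25760 cm⁻¹, and 2 additional pairs relative to high-spin add 34330 cm⁻¹, giving 8570 cm⁻¹.
E(LS) − E(HS) = 8570 − (0) = 8570 cm⁻¹.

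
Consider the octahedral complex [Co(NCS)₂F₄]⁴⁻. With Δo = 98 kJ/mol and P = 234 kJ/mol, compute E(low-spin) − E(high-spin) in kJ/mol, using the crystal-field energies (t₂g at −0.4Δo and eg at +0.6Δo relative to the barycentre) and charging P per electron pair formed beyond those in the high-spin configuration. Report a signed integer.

136

Ligand charges: 2×(-1) from NCS⁻ and 4×(-1) from F⁻ sum to -6; with overall charge -4, Co is +2.
Group 9 minus oxidation state +2 gives a d⁷ configuration for Co²⁺.
High-spin: t₂g⁵ eg², CFSE = -0.8Δo = -78 kJ/mol.
Low-spin t₂g⁶ eg¹ gives -1.8Δo = -176 kJ/mol, but forming 1 extra pair costs 1P = 234 kJ/mol, so E(LS) = -176 + 234 = 58 kJ/mol.
Thus E(LS) − E(HS) = 136 kJ/mol.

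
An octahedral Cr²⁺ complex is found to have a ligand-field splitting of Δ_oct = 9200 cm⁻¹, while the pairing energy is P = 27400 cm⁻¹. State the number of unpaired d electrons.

Group 6 minus oxidation state +2 gives a d⁴ configuration for Cr²⁺.
Since Δ_oct = 9200 cm⁻¹ < P = 27400 cm⁻¹, the complex adopts the high-spin configuration.
Filling d⁴ accordingly: t₂g³ eg¹.
Unpaired electrons: 4.

4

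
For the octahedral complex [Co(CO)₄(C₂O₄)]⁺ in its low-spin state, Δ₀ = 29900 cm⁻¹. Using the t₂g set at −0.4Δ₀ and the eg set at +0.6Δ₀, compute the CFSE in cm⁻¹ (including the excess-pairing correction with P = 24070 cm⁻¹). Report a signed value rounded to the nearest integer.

-23620

Ligand charges: 4×(+0) from CO and 1×(-2) from C₂O₄²⁻ sum to -2; with overall charge +1, Co is +3.
Co sits in group 9; removing 3 electrons leaves Co³⁺ with 9 − 3 = 6 d electrons.
The d⁶ electrons fill as t₂g⁶ eg⁰.
CFSE(orbital) = 6×(-0.4Δ₀) + 0×(0.6Δ₀) = -2.4Δ₀; with Δ₀ = 29900 cm⁻¹ that is -71760 cm⁻¹.
Relative to high-spin t₂g⁴ eg² (1 paired), the low-spin configuration has 2 additional pairs, contributing +2 × 24070 = +48140 cm⁻¹.
Combining: -71760 + 48140 = -23620 cm⁻¹.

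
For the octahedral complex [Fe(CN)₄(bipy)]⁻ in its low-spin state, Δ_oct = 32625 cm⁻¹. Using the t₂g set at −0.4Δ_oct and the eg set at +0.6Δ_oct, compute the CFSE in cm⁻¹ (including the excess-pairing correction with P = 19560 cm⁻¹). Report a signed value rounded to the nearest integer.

Ligand charges: 4×(-1) from CN⁻ and 1×(+0) from bipy sum to -4; with overall charge -1, Fe is +3.
Fe is in group 8, so Fe³⁺ is d⁵ (8 − 3 = 5).
Electron filling gives t₂g⁵ eg⁰.
The orbital stabilization is -2.0Δ_oct = -2.0 × 32625 = -65250 cm⁻¹.
High-spin d⁵ would be t₂g³ eg² with 0 pairs; low-spin has 2, so 2 excess pairs cost +2P = +39120 cm⁻¹.
Overall CFSE = -65250 + 39120 = -26130 cm⁻¹.

-26130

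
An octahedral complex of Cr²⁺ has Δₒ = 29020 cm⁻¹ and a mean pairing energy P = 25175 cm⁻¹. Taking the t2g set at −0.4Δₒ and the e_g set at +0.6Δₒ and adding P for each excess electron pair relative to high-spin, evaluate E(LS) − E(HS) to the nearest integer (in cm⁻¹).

Group 6 minus oxidation state +2 gives a d⁴ configuration for Cr²⁺.
In the high-spin limit (t2g^3 e_g^1) the orbital term is -0.6Δₒ = -17412 cm⁻¹, with no excess pairing.
Low-spin: t2g^4 e_g^0, orbital CFSE = -1.6Δₒ = -46432 cm⁻¹; plus 1 excess pair × P = +25175 cm⁻¹; total -21257 cm⁻¹.
The difference is -21257 − (-17412) = -3845 cm⁻¹, so low-spin lies lower.

-3845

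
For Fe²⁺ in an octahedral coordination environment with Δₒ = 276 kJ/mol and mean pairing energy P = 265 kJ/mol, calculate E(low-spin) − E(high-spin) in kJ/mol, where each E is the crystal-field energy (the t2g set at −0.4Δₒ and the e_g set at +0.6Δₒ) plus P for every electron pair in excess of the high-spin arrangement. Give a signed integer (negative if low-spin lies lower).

Fe²⁺: group 8, so d-count = 8 − 2 = 6.
In the high-spin limit (t2g^4 e_g^2) the orbital term is -0.4Δₒ = -110 kJ/mol, with no excess pairing.
For low-spin the configuration is t2g^6 e_g^0: orbital energy -2.4 × 276 = -662 kJ/mol, and 2 additional pairs relative to high-spin add 530 kJ/mol, giving -132 kJ/mol.
E(LS) − E(HS) = -132 − (-110) = -22 kJ/mol.

-22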